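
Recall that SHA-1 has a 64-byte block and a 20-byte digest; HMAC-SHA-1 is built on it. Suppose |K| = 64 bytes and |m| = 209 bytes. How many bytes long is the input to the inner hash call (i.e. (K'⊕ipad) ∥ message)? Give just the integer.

273

Key is 64 ≤ 64 bytes, zero-padded: |K'| = 64.
Inner input = (K'⊕ipad) ∥ m → 64 + 209 = 273 bytes.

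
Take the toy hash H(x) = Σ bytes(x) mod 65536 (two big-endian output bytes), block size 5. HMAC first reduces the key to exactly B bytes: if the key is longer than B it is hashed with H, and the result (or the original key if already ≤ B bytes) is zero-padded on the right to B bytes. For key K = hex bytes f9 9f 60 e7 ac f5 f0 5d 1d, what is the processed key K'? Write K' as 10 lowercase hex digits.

|K| = 9 > B = 5, so first hash the key.
H(K): sum = 249+159+96+231+172+245+240+93+29 = 1514 → 05 ea.
Zero-pad H(K) = 05 ea to 5 bytes: K' = 05 ea 00 00 00.

05ea000000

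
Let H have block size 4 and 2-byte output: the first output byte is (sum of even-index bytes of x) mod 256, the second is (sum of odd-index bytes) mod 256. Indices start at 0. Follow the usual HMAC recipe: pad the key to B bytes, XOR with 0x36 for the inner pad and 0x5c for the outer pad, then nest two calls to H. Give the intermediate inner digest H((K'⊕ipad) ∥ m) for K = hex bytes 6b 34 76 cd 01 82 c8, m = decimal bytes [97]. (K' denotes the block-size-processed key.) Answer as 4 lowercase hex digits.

33eb

Key hex bytes 6b 34 76 cd 01 82 c8 is 7 bytes > B = 4, so hash it first: H(key) = aa 83, then zero-pad to 4 bytes: K' = aa 83 00 00.
K' ⊕ ipad = 9c b5 36 36.
Inner input = 9c b5 36 36 ∥ 61.
Inner hash: even-index sum = 307 mod 256 = 51; odd-index sum = 235 mod 256 = 235 → 33 eb.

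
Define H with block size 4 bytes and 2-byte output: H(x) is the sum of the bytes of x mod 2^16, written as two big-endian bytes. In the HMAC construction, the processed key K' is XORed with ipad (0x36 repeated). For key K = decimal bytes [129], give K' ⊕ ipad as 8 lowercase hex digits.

Key decimal bytes [129] = 81 is 1 byte ≤ B = 4; zero-pad to 4 bytes: K' = 81 00 00 00.
XOR each byte with 0x36: 81⊕36=b7, 00⊕36=36, 00⊕36=36, 00⊕36=36.

b7363636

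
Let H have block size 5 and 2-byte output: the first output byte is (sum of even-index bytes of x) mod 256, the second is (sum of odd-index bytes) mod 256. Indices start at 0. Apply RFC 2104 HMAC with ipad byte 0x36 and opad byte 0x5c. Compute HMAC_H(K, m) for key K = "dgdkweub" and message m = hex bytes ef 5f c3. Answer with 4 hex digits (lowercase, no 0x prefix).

376e

Key "dgdkweub" = 64 67 64 6b 77 65 75 62 is 8 bytes > B = 5, so hash it first: H(key) = b4 99, then zero-pad to 5 bytes: K' = b4 99 00 00 00.
K' ⊕ ipad = 82 af 36 36 36.  K' ⊕ opad = e8 c5 5c 5c 5c.
Inner input = (K'⊕ipad) ∥ m = 82 af 36 36 36 ∥ ef 5f c3.
Inner hash: even-index sum = 333 mod 256 = 77; odd-index sum = 663 mod 256 = 151 → 4d 97.
Outer input = (K'⊕opad) ∥ inner = e8 c5 5c 5c 5c ∥ 4d 97.
Outer hash (tag): even-index sum = 567 mod 256 = 55; odd-index sum = 366 mod 256 = 110 → 37 6e.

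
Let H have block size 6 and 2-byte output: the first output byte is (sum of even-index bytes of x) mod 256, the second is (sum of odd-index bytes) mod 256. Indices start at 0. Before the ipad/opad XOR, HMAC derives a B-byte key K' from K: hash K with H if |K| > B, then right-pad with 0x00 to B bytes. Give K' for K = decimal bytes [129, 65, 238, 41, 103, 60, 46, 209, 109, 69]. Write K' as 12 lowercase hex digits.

|K| = 10 > B = 6, so first hash the key.
H(K): even-index sum = 625 mod 256 = 113; odd-index sum = 444 mod 256 = 188 → 71 bc.
Zero-pad H(K) = 71 bc to 6 bytes: K' = 71 bc 00 00 00 00.

71bc00000000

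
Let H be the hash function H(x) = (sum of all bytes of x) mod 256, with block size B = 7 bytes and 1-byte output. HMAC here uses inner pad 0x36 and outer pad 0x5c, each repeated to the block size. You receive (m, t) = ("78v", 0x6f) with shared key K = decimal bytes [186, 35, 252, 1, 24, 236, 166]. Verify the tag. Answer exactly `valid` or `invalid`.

valid

Key decimal bytes [186, 35, 252, 1, 24, 236, 166] = ba 23 fc 01 18 ec a6 is exactly B = 7 bytes: K' = ba 23 fc 01 18 ec a6.
K' ⊕ ipad = 8c 15 ca 37 2e da 90; K' ⊕ opad = e6 7f a0 5d 44 b0 fa.
Inner hash: sum = 140+21+202+55+46+218+144+55+56+118 = 1055; mod 256 = 31 → 1f.
Outer hash (recomputed tag): sum = 230+127+160+93+68+176+250+31 = 1135; mod 256 = 111 → 6f.
Recomputed tag = 6f; claimed = 6f → match.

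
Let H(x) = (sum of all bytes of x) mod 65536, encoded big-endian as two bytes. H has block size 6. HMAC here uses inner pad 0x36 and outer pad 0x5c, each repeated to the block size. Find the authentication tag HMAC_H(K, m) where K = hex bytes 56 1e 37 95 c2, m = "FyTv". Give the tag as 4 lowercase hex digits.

035c

Key hex bytes 56 1e 37 95 c2 is 5 bytes ≤ B = 6; zero-pad to 6 bytes: K' = 56 1e 37 95 c2 00.
K' ⊕ ipad = 60 28 01 a3 f4 36.  K' ⊕ opad = 0a 42 6b c9 9e 5c.
Inner input = (K'⊕ipad) ∥ m = 60 28 01 a3 f4 36 ∥ 46 79 54 76.
Inner hash: sum = 96+40+1+163+244+54+70+121+84+118 = 991 → 03 df.
Outer input = (K'⊕opad) ∥ inner = 0a 42 6b c9 9e 5c ∥ 03 df.
Outer hash (tag): sum = 10+66+107+201+158+92+3+223 = 860 → 03 5c.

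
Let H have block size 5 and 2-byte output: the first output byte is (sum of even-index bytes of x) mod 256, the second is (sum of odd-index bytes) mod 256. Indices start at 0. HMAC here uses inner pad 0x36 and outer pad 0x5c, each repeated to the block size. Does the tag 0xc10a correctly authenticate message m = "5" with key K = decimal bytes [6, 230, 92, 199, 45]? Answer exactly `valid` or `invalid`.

Key decimal bytes [6, 230, 92, 199, 45] = 06 e6 5c c7 2d is exactly B = 5 bytes: K' = 06 e6 5c c7 2d.
K' ⊕ ipad = 30 d0 6a f1 1b; K' ⊕ opad = 5a ba 00 9b 71.
Inner hash: even-index sum = 181 mod 256 = 181; odd-index sum = 502 mod 256 = 246 → b5 f6.
Outer hash (recomputed tag): even-index sum = 449 mod 256 = 193; odd-index sum = 522 mod 256 = 10 → c1 0a.
Recomputed tag = c10a; claimed = c10a → match.

valid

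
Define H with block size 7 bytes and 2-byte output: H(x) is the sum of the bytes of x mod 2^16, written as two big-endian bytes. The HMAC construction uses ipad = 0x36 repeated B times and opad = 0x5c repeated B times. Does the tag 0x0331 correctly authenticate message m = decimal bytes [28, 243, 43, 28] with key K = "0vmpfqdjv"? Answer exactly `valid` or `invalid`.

valid

Key "0vmpfqdjv" = 30 76 6d 70 66 71 64 6a 76 is 9 bytes > B = 7, so hash it first: H(key) = 03 9e, then zero-pad to 7 bytes: K' = 03 9e 00 00 00 00 00.
K' ⊕ ipad = 35 a8 36 36 36 36 36; K' ⊕ opad = 5f c2 5c 5c 5c 5c 5c.
Inner hash: sum = 53+168+54+54+54+54+54+28+243+43+28 = 833 → 03 41.
Outer hash (recomputed tag): sum = 95+194+92+92+92+92+92+3+65 = 817 → 03 31.
Recomputed tag = 0331; claimed = 0331 → match.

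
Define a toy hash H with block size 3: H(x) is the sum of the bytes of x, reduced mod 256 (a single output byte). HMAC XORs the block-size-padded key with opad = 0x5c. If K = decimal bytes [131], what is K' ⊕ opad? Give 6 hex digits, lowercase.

Key decimal bytes [131] = 83 is 1 byte ≤ B = 3; zero-pad to 3 bytes: K' = 83 00 00.
XOR each byte with 0x5c: 83⊕5c=df, 00⊕5c=5c, 00⊕5c=5c.

df5c5c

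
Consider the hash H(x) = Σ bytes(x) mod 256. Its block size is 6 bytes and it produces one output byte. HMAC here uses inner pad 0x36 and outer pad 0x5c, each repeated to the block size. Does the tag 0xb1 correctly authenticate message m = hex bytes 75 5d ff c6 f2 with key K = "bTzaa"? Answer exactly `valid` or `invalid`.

Key "bTzaa" = 62 54 7a 61 61 is 5 bytes ≤ B = 6; zero-pad to 6 bytes: K' = 62 54 7a 61 61 00.
K' ⊕ ipad = 54 62 4c 57 57 36; K' ⊕ opad = 3e 08 26 3d 3d 5c.
Inner hash: sum = 84+98+76+87+87+54+117+93+255+198+242 = 1391; mod 256 = 111 → 6f.
Outer hash (recomputed tag): sum = 62+8+38+61+61+92+111 = 433; mod 256 = 177 → b1.
Recomputed tag = b1; claimed = b1 → match.

valid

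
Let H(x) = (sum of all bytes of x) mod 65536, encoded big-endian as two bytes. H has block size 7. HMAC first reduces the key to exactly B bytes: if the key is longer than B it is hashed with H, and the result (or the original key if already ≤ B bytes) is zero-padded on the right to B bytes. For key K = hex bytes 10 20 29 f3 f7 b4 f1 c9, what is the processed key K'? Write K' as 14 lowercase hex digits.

04b10000000000

|K| = 8 > B = 7, so first hash the key.
H(K): sum = 16+32+41+243+247+180+241+201 = 1201 → 04 b1.
Zero-pad H(K) = 04 b1 to 7 bytes: K' = 04 b1 00 00 00 00 00.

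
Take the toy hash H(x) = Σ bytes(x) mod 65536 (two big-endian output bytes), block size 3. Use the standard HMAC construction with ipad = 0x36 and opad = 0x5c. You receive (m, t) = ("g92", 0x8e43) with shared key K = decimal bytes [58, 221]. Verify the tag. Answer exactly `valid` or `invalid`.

Key decimal bytes [58, 221] = 3a dd is 2 bytes ≤ B = 3; zero-pad to 3 bytes: K' = 3a dd 00.
K' ⊕ ipad = 0c eb 36; K' ⊕ opad = 66 81 5c.
Inner hash: sum = 12+235+54+103+57+50 = 511 → 01 ff.
Outer hash (recomputed tag): sum = 102+129+92+1+255 = 579 → 02 43.
Recomputed tag = 0243; claimed = 8e43 → mismatch.

invalid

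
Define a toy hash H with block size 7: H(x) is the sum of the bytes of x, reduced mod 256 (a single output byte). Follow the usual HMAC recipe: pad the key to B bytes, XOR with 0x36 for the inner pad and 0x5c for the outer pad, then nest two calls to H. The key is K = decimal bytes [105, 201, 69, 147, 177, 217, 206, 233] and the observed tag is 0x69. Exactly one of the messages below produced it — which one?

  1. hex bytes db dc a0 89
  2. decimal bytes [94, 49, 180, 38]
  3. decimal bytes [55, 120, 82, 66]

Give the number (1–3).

Key decimal bytes [105, 201, 69, 147, 177, 217, 206, 233] = 69 c9 45 93 b1 d9 ce e9 is 8 bytes > B = 7, so hash it first: H(key) = 4b, then zero-pad to 7 bytes: K' = 4b 00 00 00 00 00 00.
K' ⊕ ipad = 7d 36 36 36 36 36 36; K' ⊕ opad = 17 5c 5c 5c 5c 5c 5c.
m1: inner = H(7d 36 36 36 36 36 36 db dc a0 89) = a1; tag = H(17 5c 5c 5c 5c 5c 5c a1) = e0
m2: inner = H(7d 36 36 36 36 36 36 5e 31 b4 26) = 2a; tag = H(17 5c 5c 5c 5c 5c 5c 2a) = 69 ← matches
m3: inner = H(7d 36 36 36 36 36 36 37 78 52 42) = 04; tag = H(17 5c 5c 5c 5c 5c 5c 04) = 43

2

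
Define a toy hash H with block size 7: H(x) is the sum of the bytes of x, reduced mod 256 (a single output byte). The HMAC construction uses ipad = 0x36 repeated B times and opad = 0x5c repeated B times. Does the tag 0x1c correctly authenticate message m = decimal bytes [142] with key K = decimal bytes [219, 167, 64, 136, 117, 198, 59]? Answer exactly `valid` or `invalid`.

valid

Key decimal bytes [219, 167, 64, 136, 117, 198, 59] = db a7 40 88 75 c6 3b is exactly B = 7 bytes: K' = db a7 40 88 75 c6 3b.
K' ⊕ ipad = ed 91 76 be 43 f0 0d; K' ⊕ opad = 87 fb 1c d4 29 9a 67.
Inner hash: sum = 237+145+118+190+67+240+13+142 = 1152; mod 256 = 128 → 80.
Outer hash (recomputed tag): sum = 135+251+28+212+41+154+103+128 = 1052; mod 256 = 28 → 1c.
Recomputed tag = 1c; claimed = 1c → match.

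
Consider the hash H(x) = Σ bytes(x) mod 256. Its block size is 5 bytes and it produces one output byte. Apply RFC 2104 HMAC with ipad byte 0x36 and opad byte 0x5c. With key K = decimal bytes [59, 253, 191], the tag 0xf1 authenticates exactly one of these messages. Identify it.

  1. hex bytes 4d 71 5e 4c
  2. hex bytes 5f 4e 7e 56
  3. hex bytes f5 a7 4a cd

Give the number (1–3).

Key decimal bytes [59, 253, 191] = 3b fd bf is 3 bytes ≤ B = 5; zero-pad to 5 bytes: K' = 3b fd bf 00 00.
K' ⊕ ipad = 0d cb 89 36 36; K' ⊕ opad = 67 a1 e3 5c 5c.
m1: inner = H(0d cb 89 36 36 4d 71 5e 4c) = 35; tag = H(67 a1 e3 5c 5c 35) = d8
m2: inner = H(0d cb 89 36 36 5f 4e 7e 56) = 4e; tag = H(67 a1 e3 5c 5c 4e) = f1 ← matches
m3: inner = H(0d cb 89 36 36 f5 a7 4a cd) = 80; tag = H(67 a1 e3 5c 5c 80) = 23

2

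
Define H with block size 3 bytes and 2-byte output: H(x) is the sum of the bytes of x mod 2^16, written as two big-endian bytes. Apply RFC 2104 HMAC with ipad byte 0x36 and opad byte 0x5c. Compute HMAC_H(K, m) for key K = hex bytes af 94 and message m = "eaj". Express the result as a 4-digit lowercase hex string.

Key hex bytes af 94 is 2 bytes ≤ B = 3; zero-pad to 3 bytes: K' = af 94 00.
K' ⊕ ipad = 99 a2 36.  K' ⊕ opad = f3 c8 5c.
Inner input = (K'⊕ipad) ∥ m = 99 a2 36 ∥ 65 61 6a.
Inner hash: sum = 153+162+54+101+97+106 = 673 → 02 a1.
Outer input = (K'⊕opad) ∥ inner = f3 c8 5c ∥ 02 a1.
Outer hash (tag): sum = 243+200+92+2+161 = 698 → 02 ba.

02ba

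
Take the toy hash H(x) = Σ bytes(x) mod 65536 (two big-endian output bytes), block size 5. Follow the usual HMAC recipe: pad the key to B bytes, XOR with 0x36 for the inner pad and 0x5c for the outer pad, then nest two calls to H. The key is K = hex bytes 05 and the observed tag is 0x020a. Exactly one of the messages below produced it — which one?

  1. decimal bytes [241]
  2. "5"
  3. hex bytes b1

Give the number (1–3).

2

Key hex bytes 05 is 1 byte ≤ B = 5; zero-pad to 5 bytes: K' = 05 00 00 00 00.
K' ⊕ ipad = 33 36 36 36 36; K' ⊕ opad = 59 5c 5c 5c 5c.
m1: inner = H(33 36 36 36 36 f1) = 01 fc; tag = H(59 5c 5c 5c 5c 01 fc) = 02c6
m2: inner = H(33 36 36 36 36 35) = 01 40; tag = H(59 5c 5c 5c 5c 01 40) = 020a ← matches
m3: inner = H(33 36 36 36 36 b1) = 01 bc; tag = H(59 5c 5c 5c 5c 01 bc) = 0286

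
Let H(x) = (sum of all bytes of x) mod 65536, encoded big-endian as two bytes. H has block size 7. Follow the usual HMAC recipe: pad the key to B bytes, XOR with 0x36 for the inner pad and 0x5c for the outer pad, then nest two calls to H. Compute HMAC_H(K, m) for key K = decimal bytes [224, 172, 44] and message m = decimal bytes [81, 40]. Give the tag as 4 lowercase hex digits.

0469

Key decimal bytes [224, 172, 44] = e0 ac 2c is 3 bytes ≤ B = 7; zero-pad to 7 bytes: K' = e0 ac 2c 00 00 00 00.
K' ⊕ ipad = d6 9a 1a 36 36 36 36.  K' ⊕ opad = bc f0 70 5c 5c 5c 5c.
Inner input = (K'⊕ipad) ∥ m = d6 9a 1a 36 36 36 36 ∥ 51 28.
Inner hash: sum = 214+154+26+54+54+54+54+81+40 = 731 → 02 db.
Outer input = (K'⊕opad) ∥ inner = bc f0 70 5c 5c 5c 5c ∥ 02 db.
Outer hash (tag): sum = 188+240+112+92+92+92+92+2+219 = 1129 → 04 69.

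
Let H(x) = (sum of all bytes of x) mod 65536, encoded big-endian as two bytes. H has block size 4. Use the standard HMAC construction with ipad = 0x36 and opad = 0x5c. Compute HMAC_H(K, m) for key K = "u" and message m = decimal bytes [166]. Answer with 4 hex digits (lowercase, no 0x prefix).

Key "u" = 75 is 1 byte ≤ B = 4; zero-pad to 4 bytes: K' = 75 00 00 00.
K' ⊕ ipad = 43 36 36 36.  K' ⊕ opad = 29 5c 5c 5c.
Inner input = (K'⊕ipad) ∥ m = 43 36 36 36 ∥ a6.
Inner hash: sum = 67+54+54+54+166 = 395 → 01 8b.
Outer input = (K'⊕opad) ∥ inner = 29 5c 5c 5c ∥ 01 8b.
Outer hash (tag): sum = 41+92+92+92+1+139 = 457 → 01 c9.

01c9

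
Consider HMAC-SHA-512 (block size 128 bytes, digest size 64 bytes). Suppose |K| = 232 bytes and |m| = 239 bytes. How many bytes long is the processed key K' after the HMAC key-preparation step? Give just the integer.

Key is 232 > 128 bytes, so it is hashed to 64 bytes then zero-padded to 128: |K'| = 128.

128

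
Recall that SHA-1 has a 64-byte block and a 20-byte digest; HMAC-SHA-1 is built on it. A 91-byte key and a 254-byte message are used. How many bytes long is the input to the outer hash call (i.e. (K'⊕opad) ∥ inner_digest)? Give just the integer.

Key is 91 > 64 bytes, so it is hashed to 20 bytes then zero-padded to 64: |K'| = 64.
Outer input = (K'⊕opad) ∥ H(inner) → 64 + 20 = 84 bytes.

84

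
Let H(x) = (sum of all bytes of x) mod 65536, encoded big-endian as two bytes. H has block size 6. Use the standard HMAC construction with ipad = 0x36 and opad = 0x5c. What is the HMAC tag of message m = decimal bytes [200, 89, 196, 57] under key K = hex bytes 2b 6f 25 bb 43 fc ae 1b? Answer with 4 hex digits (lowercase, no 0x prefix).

Key hex bytes 2b 6f 25 bb 43 fc ae 1b is 8 bytes > B = 6, so hash it first: H(key) = 03 82, then zero-pad to 6 bytes: K' = 03 82 00 00 00 00.
K' ⊕ ipad = 35 b4 36 36 36 36.  K' ⊕ opad = 5f de 5c 5c 5c 5c.
Inner input = (K'⊕ipad) ∥ m = 35 b4 36 36 36 36 ∥ c8 59 c4 39.
Inner hash: sum = 53+180+54+54+54+54+200+89+196+57 = 991 → 03 df.
Outer input = (K'⊕opad) ∥ inner = 5f de 5c 5c 5c 5c ∥ 03 df.
Outer hash (tag): sum = 95+222+92+92+92+92+3+223 = 911 → 03 8f.

038f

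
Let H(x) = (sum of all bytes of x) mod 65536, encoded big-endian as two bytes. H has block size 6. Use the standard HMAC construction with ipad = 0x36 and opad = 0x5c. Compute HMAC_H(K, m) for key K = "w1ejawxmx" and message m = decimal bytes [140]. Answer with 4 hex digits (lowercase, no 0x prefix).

02f4

Key "w1ejawxmx" = 77 31 65 6a 61 77 78 6d 78 is 9 bytes > B = 6, so hash it first: H(key) = 03 ac, then zero-pad to 6 bytes: K' = 03 ac 00 00 00 00.
K' ⊕ ipad = 35 9a 36 36 36 36.  K' ⊕ opad = 5f f0 5c 5c 5c 5c.
Inner input = (K'⊕ipad) ∥ m = 35 9a 36 36 36 36 ∥ 8c.
Inner hash: sum = 53+154+54+54+54+54+140 = 563 → 02 33.
Outer input = (K'⊕opad) ∥ inner = 5f f0 5c 5c 5c 5c ∥ 02 33.
Outer hash (tag): sum = 95+240+92+92+92+92+2+51 = 756 → 02 f4.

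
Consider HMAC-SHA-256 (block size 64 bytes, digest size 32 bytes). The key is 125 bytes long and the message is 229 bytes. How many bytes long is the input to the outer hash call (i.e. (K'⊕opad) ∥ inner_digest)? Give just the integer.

96

Key is 125 > 64 bytes, so it is hashed to 32 bytes then zero-padded to 64: |K'| = 64.
Outer input = (K'⊕opad) ∥ H(inner) → 64 + 32 = 96 bytes.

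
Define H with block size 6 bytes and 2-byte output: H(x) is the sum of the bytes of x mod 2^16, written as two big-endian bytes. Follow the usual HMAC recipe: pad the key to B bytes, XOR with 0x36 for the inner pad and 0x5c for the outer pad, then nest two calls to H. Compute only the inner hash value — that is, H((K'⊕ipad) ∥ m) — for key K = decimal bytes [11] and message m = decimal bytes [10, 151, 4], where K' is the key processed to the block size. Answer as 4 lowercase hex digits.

01f0

Key decimal bytes [11] = 0b is 1 byte ≤ B = 6; zero-pad to 6 bytes: K' = 0b 00 00 00 00 00.
K' ⊕ ipad = 3d 36 36 36 36 36.
Inner input = 3d 36 36 36 36 36 ∥ 0a 97 04.
Inner hash: sum = 61+54+54+54+54+54+10+151+4 = 496 → 01 f0.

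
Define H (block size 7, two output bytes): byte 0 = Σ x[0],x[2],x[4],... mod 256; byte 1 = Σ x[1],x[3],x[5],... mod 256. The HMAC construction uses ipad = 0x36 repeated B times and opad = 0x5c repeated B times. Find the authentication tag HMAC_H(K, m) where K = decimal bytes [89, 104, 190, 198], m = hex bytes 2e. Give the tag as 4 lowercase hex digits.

518d

Key decimal bytes [89, 104, 190, 198] = 59 68 be c6 is 4 bytes ≤ B = 7; zero-pad to 7 bytes: K' = 59 68 be c6 00 00 00.
K' ⊕ ipad = 6f 5e 88 f0 36 36 36.  K' ⊕ opad = 05 34 e2 9a 5c 5c 5c.
Inner input = (K'⊕ipad) ∥ m = 6f 5e 88 f0 36 36 36 ∥ 2e.
Inner hash: even-index sum = 355 mod 256 = 99; odd-index sum = 434 mod 256 = 178 → 63 b2.
Outer input = (K'⊕opad) ∥ inner = 05 34 e2 9a 5c 5c 5c ∥ 63 b2.
Outer hash (tag): even-index sum = 593 mod 256 = 81; odd-index sum = 397 mod 256 = 141 → 51 8d.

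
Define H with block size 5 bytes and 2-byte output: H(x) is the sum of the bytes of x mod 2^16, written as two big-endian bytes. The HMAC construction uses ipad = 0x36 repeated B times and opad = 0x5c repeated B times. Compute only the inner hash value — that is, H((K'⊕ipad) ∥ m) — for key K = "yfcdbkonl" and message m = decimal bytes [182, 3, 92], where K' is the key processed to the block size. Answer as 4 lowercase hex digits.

0276

Key "yfcdbkonl" = 79 66 63 64 62 6b 6f 6e 6c is 9 bytes > B = 5, so hash it first: H(key) = 03 bc, then zero-pad to 5 bytes: K' = 03 bc 00 00 00.
K' ⊕ ipad = 35 8a 36 36 36.
Inner input = 35 8a 36 36 36 ∥ b6 03 5c.
Inner hash: sum = 53+138+54+54+54+182+3+92 = 630 → 02 76.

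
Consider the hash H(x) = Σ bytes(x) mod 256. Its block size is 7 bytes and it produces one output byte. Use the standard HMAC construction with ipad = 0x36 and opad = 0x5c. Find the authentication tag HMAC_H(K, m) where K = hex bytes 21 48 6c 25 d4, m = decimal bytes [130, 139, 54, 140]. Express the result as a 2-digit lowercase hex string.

Key hex bytes 21 48 6c 25 d4 is 5 bytes ≤ B = 7; zero-pad to 7 bytes: K' = 21 48 6c 25 d4 00 00.
K' ⊕ ipad = 17 7e 5a 13 e2 36 36.  K' ⊕ opad = 7d 14 30 79 88 5c 5c.
Inner input = (K'⊕ipad) ∥ m = 17 7e 5a 13 e2 36 36 ∥ 82 8b 36 8c.
Inner hash: sum = 23+126+90+19+226+54+54+130+139+54+140 = 1055; mod 256 = 31 → 1f.
Outer input = (K'⊕opad) ∥ inner = 7d 14 30 79 88 5c 5c ∥ 1f.
Outer hash (tag): sum = 125+20+48+121+136+92+92+31 = 665; mod 256 = 153 → 99.

99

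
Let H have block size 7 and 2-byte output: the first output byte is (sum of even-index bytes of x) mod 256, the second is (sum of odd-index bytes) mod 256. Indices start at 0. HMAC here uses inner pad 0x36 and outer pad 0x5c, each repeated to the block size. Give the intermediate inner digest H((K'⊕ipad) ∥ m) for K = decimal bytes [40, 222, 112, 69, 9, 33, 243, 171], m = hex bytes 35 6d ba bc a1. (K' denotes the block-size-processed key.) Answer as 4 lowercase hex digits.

Key decimal bytes [40, 222, 112, 69, 9, 33, 243, 171] = 28 de 70 45 09 21 f3 ab is 8 bytes > B = 7, so hash it first: H(key) = 94 ef, then zero-pad to 7 bytes: K' = 94 ef 00 00 00 00 00.
K' ⊕ ipad = a2 d9 36 36 36 36 36.
Inner input = a2 d9 36 36 36 36 36 ∥ 35 6d ba bc a1.
Inner hash: even-index sum = 621 mod 256 = 109; odd-index sum = 725 mod 256 = 213 → 6d d5.

6dd5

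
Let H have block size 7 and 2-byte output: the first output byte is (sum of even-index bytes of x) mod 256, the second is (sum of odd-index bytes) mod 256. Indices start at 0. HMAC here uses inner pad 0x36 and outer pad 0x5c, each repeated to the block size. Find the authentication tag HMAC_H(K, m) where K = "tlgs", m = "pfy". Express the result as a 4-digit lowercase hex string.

d920

Key "tlgs" = 74 6c 67 73 is 4 bytes ≤ B = 7; zero-pad to 7 bytes: K' = 74 6c 67 73 00 00 00.
K' ⊕ ipad = 42 5a 51 45 36 36 36.  K' ⊕ opad = 28 30 3b 2f 5c 5c 5c.
Inner input = (K'⊕ipad) ∥ m = 42 5a 51 45 36 36 36 ∥ 70 66 79.
Inner hash: even-index sum = 357 mod 256 = 101; odd-index sum = 446 mod 256 = 190 → 65 be.
Outer input = (K'⊕opad) ∥ inner = 28 30 3b 2f 5c 5c 5c ∥ 65 be.
Outer hash (tag): even-index sum = 473 mod 256 = 217; odd-index sum = 288 mod 256 = 32 → d9 20.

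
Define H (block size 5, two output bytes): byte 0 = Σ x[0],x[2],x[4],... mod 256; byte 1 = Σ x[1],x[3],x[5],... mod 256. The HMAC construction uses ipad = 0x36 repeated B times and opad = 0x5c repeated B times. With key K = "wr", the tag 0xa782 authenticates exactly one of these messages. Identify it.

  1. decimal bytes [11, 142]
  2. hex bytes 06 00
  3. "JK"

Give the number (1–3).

3

Key "wr" = 77 72 is 2 bytes ≤ B = 5; zero-pad to 5 bytes: K' = 77 72 00 00 00.
K' ⊕ ipad = 41 44 36 36 36; K' ⊕ opad = 2b 2e 5c 5c 5c.
m1: inner = H(41 44 36 36 36 0b 8e) = 3b 85; tag = H(2b 2e 5c 5c 5c 3b 85) = 68c5
m2: inner = H(41 44 36 36 36 06 00) = ad 80; tag = H(2b 2e 5c 5c 5c ad 80) = 6337
m3: inner = H(41 44 36 36 36 4a 4b) = f8 c4; tag = H(2b 2e 5c 5c 5c f8 c4) = a782 ← matches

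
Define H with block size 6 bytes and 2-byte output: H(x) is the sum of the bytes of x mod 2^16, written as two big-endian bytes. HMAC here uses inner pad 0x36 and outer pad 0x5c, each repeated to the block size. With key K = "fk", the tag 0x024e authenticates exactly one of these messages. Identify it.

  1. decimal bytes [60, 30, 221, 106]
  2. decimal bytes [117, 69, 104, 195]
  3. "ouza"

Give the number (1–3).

2

Key "fk" = 66 6b is 2 bytes ≤ B = 6; zero-pad to 6 bytes: K' = 66 6b 00 00 00 00.
K' ⊕ ipad = 50 5d 36 36 36 36; K' ⊕ opad = 3a 37 5c 5c 5c 5c.
m1: inner = H(50 5d 36 36 36 36 3c 1e dd 6a) = 03 26; tag = H(3a 37 5c 5c 5c 5c 03 26) = 020a
m2: inner = H(50 5d 36 36 36 36 75 45 68 c3) = 03 6a; tag = H(3a 37 5c 5c 5c 5c 03 6a) = 024e ← matches
m3: inner = H(50 5d 36 36 36 36 6f 75 7a 61) = 03 44; tag = H(3a 37 5c 5c 5c 5c 03 44) = 0228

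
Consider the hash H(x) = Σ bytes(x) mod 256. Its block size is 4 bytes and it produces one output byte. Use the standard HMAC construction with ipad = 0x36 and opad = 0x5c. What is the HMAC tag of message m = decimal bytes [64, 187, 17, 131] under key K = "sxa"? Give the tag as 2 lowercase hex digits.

9b

Key "sxa" = 73 78 61 is 3 bytes ≤ B = 4; zero-pad to 4 bytes: K' = 73 78 61 00.
K' ⊕ ipad = 45 4e 57 36.  K' ⊕ opad = 2f 24 3d 5c.
Inner input = (K'⊕ipad) ∥ m = 45 4e 57 36 ∥ 40 bb 11 83.
Inner hash: sum = 69+78+87+54+64+187+17+131 = 687; mod 256 = 175 → af.
Outer input = (K'⊕opad) ∥ inner = 2f 24 3d 5c ∥ af.
Outer hash (tag): sum = 47+36+61+92+175 = 411; mod 256 = 155 → 9b.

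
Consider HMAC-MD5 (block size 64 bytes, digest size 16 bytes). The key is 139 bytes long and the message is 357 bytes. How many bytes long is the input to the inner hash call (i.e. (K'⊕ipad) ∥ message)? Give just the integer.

421

Key is 139 > 64 bytes, so it is hashed to 16 bytes then zero-padded to 64: |K'| = 64.
Inner input = (K'⊕ipad) ∥ m → 64 + 357 = 421 bytes.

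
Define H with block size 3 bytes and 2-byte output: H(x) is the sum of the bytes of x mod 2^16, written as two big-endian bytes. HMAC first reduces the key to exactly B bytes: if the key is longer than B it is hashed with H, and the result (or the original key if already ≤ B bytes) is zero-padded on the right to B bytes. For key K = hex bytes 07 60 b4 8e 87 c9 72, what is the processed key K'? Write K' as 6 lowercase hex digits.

036b00

|K| = 7 > B = 3, so first hash the key.
H(K): sum = 7+96+180+142+135+201+114 = 875 → 03 6b.
Zero-pad H(K) = 03 6b to 3 bytes: K' = 03 6b 00.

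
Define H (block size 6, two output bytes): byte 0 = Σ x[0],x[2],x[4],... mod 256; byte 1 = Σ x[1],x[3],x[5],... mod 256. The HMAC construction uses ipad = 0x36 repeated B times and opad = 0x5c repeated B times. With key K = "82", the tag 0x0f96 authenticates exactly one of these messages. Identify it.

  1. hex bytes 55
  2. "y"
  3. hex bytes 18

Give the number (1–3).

2

Key "82" = 38 32 is 2 bytes ≤ B = 6; zero-pad to 6 bytes: K' = 38 32 00 00 00 00.
K' ⊕ ipad = 0e 04 36 36 36 36; K' ⊕ opad = 64 6e 5c 5c 5c 5c.
m1: inner = H(0e 04 36 36 36 36 55) = cf 70; tag = H(64 6e 5c 5c 5c 5c cf 70) = eb96
m2: inner = H(0e 04 36 36 36 36 79) = f3 70; tag = H(64 6e 5c 5c 5c 5c f3 70) = 0f96 ← matches
m3: inner = H(0e 04 36 36 36 36 18) = 92 70; tag = H(64 6e 5c 5c 5c 5c 92 70) = ae96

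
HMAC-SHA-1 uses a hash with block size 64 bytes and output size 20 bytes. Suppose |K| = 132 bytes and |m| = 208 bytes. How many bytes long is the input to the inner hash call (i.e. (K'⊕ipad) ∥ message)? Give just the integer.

Key is 132 > 64 bytes, so it is hashed to 20 bytes then zero-padded to 64: |K'| = 64.
Inner input = (K'⊕ipad) ∥ m → 64 + 208 = 272 bytes.

272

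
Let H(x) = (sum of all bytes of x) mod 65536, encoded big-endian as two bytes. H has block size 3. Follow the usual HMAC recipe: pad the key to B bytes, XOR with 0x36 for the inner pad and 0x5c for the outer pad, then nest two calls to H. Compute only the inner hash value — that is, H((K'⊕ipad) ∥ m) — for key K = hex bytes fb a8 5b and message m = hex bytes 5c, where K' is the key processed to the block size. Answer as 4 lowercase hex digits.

Key hex bytes fb a8 5b is exactly B = 3 bytes: K' = fb a8 5b.
K' ⊕ ipad = cd 9e 6d.
Inner input = cd 9e 6d ∥ 5c.
Inner hash: sum = 205+158+109+92 = 564 → 02 34.

0234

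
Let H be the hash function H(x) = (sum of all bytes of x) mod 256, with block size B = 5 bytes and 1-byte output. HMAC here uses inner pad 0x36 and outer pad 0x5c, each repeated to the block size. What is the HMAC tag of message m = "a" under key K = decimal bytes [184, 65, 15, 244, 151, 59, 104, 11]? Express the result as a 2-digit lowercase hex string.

Key decimal bytes [184, 65, 15, 244, 151, 59, 104, 11] = b8 41 0f f4 97 3b 68 0b is 8 bytes > B = 5, so hash it first: H(key) = 41, then zero-pad to 5 bytes: K' = 41 00 00 00 00.
K' ⊕ ipad = 77 36 36 36 36.  K' ⊕ opad = 1d 5c 5c 5c 5c.
Inner input = (K'⊕ipad) ∥ m = 77 36 36 36 36 ∥ 61.
Inner hash: sum = 119+54+54+54+54+97 = 432; mod 256 = 176 → b0.
Outer input = (K'⊕opad) ∥ inner = 1d 5c 5c 5c 5c ∥ b0.
Outer hash (tag): sum = 29+92+92+92+92+176 = 573; mod 256 = 61 → 3d.

3d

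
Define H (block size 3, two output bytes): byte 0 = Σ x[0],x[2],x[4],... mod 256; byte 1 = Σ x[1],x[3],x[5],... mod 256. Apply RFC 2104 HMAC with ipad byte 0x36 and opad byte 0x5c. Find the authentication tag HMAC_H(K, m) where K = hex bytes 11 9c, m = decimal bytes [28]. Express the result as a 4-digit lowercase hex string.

Key hex bytes 11 9c is 2 bytes ≤ B = 3; zero-pad to 3 bytes: K' = 11 9c 00.
K' ⊕ ipad = 27 aa 36.  K' ⊕ opad = 4d c0 5c.
Inner input = (K'⊕ipad) ∥ m = 27 aa 36 ∥ 1c.
Inner hash: even-index sum = 93 mod 256 = 93; odd-index sum = 198 mod 256 = 198 → 5d c6.
Outer input = (K'⊕opad) ∥ inner = 4d c0 5c ∥ 5d c6.
Outer hash (tag): even-index sum = 367 mod 256 = 111; odd-index sum = 285 mod 256 = 29 → 6f 1d.

6f1d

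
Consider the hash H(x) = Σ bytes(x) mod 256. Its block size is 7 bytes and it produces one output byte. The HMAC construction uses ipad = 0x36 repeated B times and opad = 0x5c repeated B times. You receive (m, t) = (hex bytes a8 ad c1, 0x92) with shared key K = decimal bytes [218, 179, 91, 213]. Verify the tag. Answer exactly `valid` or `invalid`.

valid

Key decimal bytes [218, 179, 91, 213] = da b3 5b d5 is 4 bytes ≤ B = 7; zero-pad to 7 bytes: K' = da b3 5b d5 00 00 00.
K' ⊕ ipad = ec 85 6d e3 36 36 36; K' ⊕ opad = 86 ef 07 89 5c 5c 5c.
Inner hash: sum = 236+133+109+227+54+54+54+168+173+193 = 1401; mod 256 = 121 → 79.
Outer hash (recomputed tag): sum = 134+239+7+137+92+92+92+121 = 914; mod 256 = 146 → 92.
Recomputed tag = 92; claimed = 92 → match.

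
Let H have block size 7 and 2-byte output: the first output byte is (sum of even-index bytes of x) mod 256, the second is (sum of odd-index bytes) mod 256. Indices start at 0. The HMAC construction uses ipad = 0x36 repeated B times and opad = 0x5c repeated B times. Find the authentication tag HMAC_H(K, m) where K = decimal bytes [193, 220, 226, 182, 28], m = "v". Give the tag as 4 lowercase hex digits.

0df1

Key decimal bytes [193, 220, 226, 182, 28] = c1 dc e2 b6 1c is 5 bytes ≤ B = 7; zero-pad to 7 bytes: K' = c1 dc e2 b6 1c 00 00.
K' ⊕ ipad = f7 ea d4 80 2a 36 36.  K' ⊕ opad = 9d 80 be ea 40 5c 5c.
Inner input = (K'⊕ipad) ∥ m = f7 ea d4 80 2a 36 36 ∥ 76.
Inner hash: even-index sum = 555 mod 256 = 43; odd-index sum = 534 mod 256 = 22 → 2b 16.
Outer input = (K'⊕opad) ∥ inner = 9d 80 be ea 40 5c 5c ∥ 2b 16.
Outer hash (tag): even-index sum = 525 mod 256 = 13; odd-index sum = 497 mod 256 = 241 → 0d f1.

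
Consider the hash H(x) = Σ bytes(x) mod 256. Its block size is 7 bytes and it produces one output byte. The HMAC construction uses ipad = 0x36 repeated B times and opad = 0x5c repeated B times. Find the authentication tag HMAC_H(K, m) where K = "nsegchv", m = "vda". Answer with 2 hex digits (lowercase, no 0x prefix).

Key "nsegchv" = 6e 73 65 67 63 68 76 is exactly B = 7 bytes: K' = 6e 73 65 67 63 68 76.
K' ⊕ ipad = 58 45 53 51 55 5e 40.  K' ⊕ opad = 32 2f 39 3b 3f 34 2a.
Inner input = (K'⊕ipad) ∥ m = 58 45 53 51 55 5e 40 ∥ 76 64 61.
Inner hash: sum = 88+69+83+81+85+94+64+118+100+97 = 879; mod 256 = 111 → 6f.
Outer input = (K'⊕opad) ∥ inner = 32 2f 39 3b 3f 34 2a ∥ 6f.
Outer hash (tag): sum = 50+47+57+59+63+52+42+111 = 481; mod 256 = 225 → e1.

e1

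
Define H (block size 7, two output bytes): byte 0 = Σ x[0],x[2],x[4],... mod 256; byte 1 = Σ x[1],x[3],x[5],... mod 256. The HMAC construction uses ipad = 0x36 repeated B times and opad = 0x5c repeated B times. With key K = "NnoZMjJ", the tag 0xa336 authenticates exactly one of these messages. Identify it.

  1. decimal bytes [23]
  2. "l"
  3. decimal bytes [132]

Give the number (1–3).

1

Key "NnoZMjJ" = 4e 6e 6f 5a 4d 6a 4a is exactly B = 7 bytes: K' = 4e 6e 6f 5a 4d 6a 4a.
K' ⊕ ipad = 78 58 59 6c 7b 5c 7c; K' ⊕ opad = 12 32 33 06 11 36 16.
m1: inner = H(78 58 59 6c 7b 5c 7c 17) = c8 37; tag = H(12 32 33 06 11 36 16 c8 37) = a336 ← matches
m2: inner = H(78 58 59 6c 7b 5c 7c 6c) = c8 8c; tag = H(12 32 33 06 11 36 16 c8 8c) = f836
m3: inner = H(78 58 59 6c 7b 5c 7c 84) = c8 a4; tag = H(12 32 33 06 11 36 16 c8 a4) = 1036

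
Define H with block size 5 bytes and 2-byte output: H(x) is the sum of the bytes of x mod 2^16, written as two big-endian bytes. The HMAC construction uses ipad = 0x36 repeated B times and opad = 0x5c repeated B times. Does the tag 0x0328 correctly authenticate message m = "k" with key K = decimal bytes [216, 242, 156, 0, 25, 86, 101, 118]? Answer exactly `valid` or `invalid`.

Key decimal bytes [216, 242, 156, 0, 25, 86, 101, 118] = d8 f2 9c 00 19 56 65 76 is 8 bytes > B = 5, so hash it first: H(key) = 03 b0, then zero-pad to 5 bytes: K' = 03 b0 00 00 00.
K' ⊕ ipad = 35 86 36 36 36; K' ⊕ opad = 5f ec 5c 5c 5c.
Inner hash: sum = 53+134+54+54+54+107 = 456 → 01 c8.
Outer hash (recomputed tag): sum = 95+236+92+92+92+1+200 = 808 → 03 28.
Recomputed tag = 0328; claimed = 0328 → match.

valid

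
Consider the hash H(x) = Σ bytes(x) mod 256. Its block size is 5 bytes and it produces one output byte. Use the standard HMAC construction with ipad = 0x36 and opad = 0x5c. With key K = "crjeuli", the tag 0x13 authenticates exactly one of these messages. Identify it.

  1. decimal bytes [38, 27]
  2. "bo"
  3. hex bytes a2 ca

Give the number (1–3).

1

Key "crjeuli" = 63 72 6a 65 75 6c 69 is 7 bytes > B = 5, so hash it first: H(key) = ee, then zero-pad to 5 bytes: K' = ee 00 00 00 00.
K' ⊕ ipad = d8 36 36 36 36; K' ⊕ opad = b2 5c 5c 5c 5c.
m1: inner = H(d8 36 36 36 36 26 1b) = f1; tag = H(b2 5c 5c 5c 5c f1) = 13 ← matches
m2: inner = H(d8 36 36 36 36 62 6f) = 81; tag = H(b2 5c 5c 5c 5c 81) = a3
m3: inner = H(d8 36 36 36 36 a2 ca) = 1c; tag = H(b2 5c 5c 5c 5c 1c) = 3e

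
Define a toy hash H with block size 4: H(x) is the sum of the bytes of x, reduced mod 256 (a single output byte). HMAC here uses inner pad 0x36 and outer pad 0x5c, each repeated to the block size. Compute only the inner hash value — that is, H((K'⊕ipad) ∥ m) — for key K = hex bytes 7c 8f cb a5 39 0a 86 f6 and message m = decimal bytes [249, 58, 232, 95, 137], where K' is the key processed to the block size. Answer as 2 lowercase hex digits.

Key hex bytes 7c 8f cb a5 39 0a 86 f6 is 8 bytes > B = 4, so hash it first: H(key) = 3a, then zero-pad to 4 bytes: K' = 3a 00 00 00.
K' ⊕ ipad = 0c 36 36 36.
Inner input = 0c 36 36 36 ∥ f9 3a e8 5f 89.
Inner hash: sum = 12+54+54+54+249+58+232+95+137 = 945; mod 256 = 177 → b1.

b1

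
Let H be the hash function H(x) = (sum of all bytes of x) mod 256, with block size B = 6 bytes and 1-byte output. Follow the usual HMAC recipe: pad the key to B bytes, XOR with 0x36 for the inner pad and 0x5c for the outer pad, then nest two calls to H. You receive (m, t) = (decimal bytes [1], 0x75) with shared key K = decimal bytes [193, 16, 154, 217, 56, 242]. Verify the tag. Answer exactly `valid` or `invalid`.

Key decimal bytes [193, 16, 154, 217, 56, 242] = c1 10 9a d9 38 f2 is exactly B = 6 bytes: K' = c1 10 9a d9 38 f2.
K' ⊕ ipad = f7 26 ac ef 0e c4; K' ⊕ opad = 9d 4c c6 85 64 ae.
Inner hash: sum = 247+38+172+239+14+196+1 = 907; mod 256 = 139 → 8b.
Outer hash (recomputed tag): sum = 157+76+198+133+100+174+139 = 977; mod 256 = 209 → d1.
Recomputed tag = d1; claimed = 75 → mismatch.

invalid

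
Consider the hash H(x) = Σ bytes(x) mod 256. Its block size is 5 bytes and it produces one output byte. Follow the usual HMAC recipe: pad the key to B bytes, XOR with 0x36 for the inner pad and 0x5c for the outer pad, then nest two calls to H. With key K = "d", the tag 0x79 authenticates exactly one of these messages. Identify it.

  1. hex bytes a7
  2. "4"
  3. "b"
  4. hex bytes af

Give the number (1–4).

Key "d" = 64 is 1 byte ≤ B = 5; zero-pad to 5 bytes: K' = 64 00 00 00 00.
K' ⊕ ipad = 52 36 36 36 36; K' ⊕ opad = 38 5c 5c 5c 5c.
m1: inner = H(52 36 36 36 36 a7) = d1; tag = H(38 5c 5c 5c 5c d1) = 79 ← matches
m2: inner = H(52 36 36 36 36 34) = 5e; tag = H(38 5c 5c 5c 5c 5e) = 06
m3: inner = H(52 36 36 36 36 62) = 8c; tag = H(38 5c 5c 5c 5c 8c) = 34
m4: inner = H(52 36 36 36 36 af) = d9; tag = H(38 5c 5c 5c 5c d9) = 81

1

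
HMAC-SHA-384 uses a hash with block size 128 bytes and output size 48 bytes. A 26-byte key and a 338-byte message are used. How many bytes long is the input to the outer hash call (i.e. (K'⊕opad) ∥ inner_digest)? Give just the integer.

Key is 26 ≤ 128 bytes, zero-padded: |K'| = 128.
Outer input = (K'⊕opad) ∥ H(inner) → 128 + 48 = 176 bytes.

176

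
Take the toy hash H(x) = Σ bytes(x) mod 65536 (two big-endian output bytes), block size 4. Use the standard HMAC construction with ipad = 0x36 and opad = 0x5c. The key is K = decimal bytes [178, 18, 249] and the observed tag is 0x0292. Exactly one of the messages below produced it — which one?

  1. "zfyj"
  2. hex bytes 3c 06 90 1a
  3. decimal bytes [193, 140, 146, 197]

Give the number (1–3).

Key decimal bytes [178, 18, 249] = b2 12 f9 is 3 bytes ≤ B = 4; zero-pad to 4 bytes: K' = b2 12 f9 00.
K' ⊕ ipad = 84 24 cf 36; K' ⊕ opad = ee 4e a5 5c.
m1: inner = H(84 24 cf 36 7a 66 79 6a) = 03 70; tag = H(ee 4e a5 5c 03 70) = 02b0
m2: inner = H(84 24 cf 36 3c 06 90 1a) = 02 99; tag = H(ee 4e a5 5c 02 99) = 02d8
m3: inner = H(84 24 cf 36 c1 8c 92 c5) = 04 51; tag = H(ee 4e a5 5c 04 51) = 0292 ← matches

3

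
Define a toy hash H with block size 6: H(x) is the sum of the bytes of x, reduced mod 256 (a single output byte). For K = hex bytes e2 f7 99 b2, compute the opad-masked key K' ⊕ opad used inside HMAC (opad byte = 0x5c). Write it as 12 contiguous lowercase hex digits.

Key hex bytes e2 f7 99 b2 is 4 bytes ≤ B = 6; zero-pad to 6 bytes: K' = e2 f7 99 b2 00 00.
XOR each byte with 0x5c: e2⊕5c=be, f7⊕5c=ab, 99⊕5c=c5, b2⊕5c=ee, 00⊕5c=5c, 00⊕5c=5c.

beabc5ee5c5c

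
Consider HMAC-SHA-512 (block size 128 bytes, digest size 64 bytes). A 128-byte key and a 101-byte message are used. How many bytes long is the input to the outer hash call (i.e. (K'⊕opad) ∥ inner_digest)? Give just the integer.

Key is 128 ≤ 128 bytes, zero-padded: |K'| = 128.
Outer input = (K'⊕opad) ∥ H(inner) → 128 + 64 = 192 bytes.

192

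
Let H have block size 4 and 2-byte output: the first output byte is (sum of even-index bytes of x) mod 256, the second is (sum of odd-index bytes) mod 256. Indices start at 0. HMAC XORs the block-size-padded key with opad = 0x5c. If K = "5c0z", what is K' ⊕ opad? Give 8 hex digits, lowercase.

Key "5c0z" = 35 63 30 7a is exactly B = 4 bytes: K' = 35 63 30 7a.
XOR each byte with 0x5c: 35⊕5c=69, 63⊕5c=3f, 30⊕5c=6c, 7a⊕5c=26.

693f6c26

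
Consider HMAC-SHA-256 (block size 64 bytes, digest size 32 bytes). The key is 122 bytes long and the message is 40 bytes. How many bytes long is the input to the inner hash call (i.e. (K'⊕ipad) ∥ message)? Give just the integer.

Key is 122 > 64 bytes, so it is hashed to 32 bytes then zero-padded to 64: |K'| = 64.
Inner input = (K'⊕ipad) ∥ m → 64 + 40 = 104 bytes.

104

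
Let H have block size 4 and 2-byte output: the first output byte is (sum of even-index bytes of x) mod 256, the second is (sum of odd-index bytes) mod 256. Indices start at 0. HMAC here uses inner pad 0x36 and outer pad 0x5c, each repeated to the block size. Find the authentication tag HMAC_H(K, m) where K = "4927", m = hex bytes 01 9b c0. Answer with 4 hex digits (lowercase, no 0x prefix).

9d7b

Key "4927" = 34 39 32 37 is exactly B = 4 bytes: K' = 34 39 32 37.
K' ⊕ ipad = 02 0f 04 01.  K' ⊕ opad = 68 65 6e 6b.
Inner input = (K'⊕ipad) ∥ m = 02 0f 04 01 ∥ 01 9b c0.
Inner hash: even-index sum = 199 mod 256 = 199; odd-index sum = 171 mod 256 = 171 → c7 ab.
Outer input = (K'⊕opad) ∥ inner = 68 65 6e 6b ∥ c7 ab.
Outer hash (tag): even-index sum = 413 mod 256 = 157; odd-index sum = 379 mod 256 = 123 → 9d 7b.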